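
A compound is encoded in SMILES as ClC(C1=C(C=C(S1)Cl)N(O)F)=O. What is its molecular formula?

C5H2Cl2FNO2S

Heavy atoms from the SMILES: 5 C, 2 Cl, 1 F, 1 N, 2 O, 1 S.
Implicit hydrogens by atom environment:
  3 × C (aromatic): no H
  2 × Cl: no H
  1 × C (aromatic): 1 H
  1 × C: no H
  1 × F: no H
  1 × N: no H
  1 × O: 1 H
  1 × O: no H
  1 × S (aromatic): no H
  Total hydrogens = 2.
Molecular formula: C5H2Cl2FNO2S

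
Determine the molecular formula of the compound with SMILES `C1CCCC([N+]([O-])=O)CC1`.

C7H13NO2

Heavy atoms from the SMILES: 7 C, 1 N, 2 O.
Implicit hydrogens by atom environment:
  6 × C: 2 H each → 12
  1 × C: 1 H
  1 × N (charge +1): no H
  1 × O: no H
  1 × O (charge -1): no H
  Total hydrogens = 13.
Molecular formula: C7H13NO2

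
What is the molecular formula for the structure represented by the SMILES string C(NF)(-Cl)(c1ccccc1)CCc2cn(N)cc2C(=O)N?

C14H16ClFN4O

Heavy atoms from the SMILES: 14 C, 1 Cl, 1 F, 4 N, 1 O.
Implicit hydrogens by atom environment:
  7 × C (aromatic): 1 H each → 7
  3 × C (aromatic): no H
  2 × C: 2 H each → 4
  2 × C: no H
  2 × N: 2 H each → 4
  1 × Cl: no H
  1 × F: no H
  1 × N: 1 H
  1 × N (aromatic): no H
  1 × O: no H
  Total hydrogens = 16.
Molecular formula: C14H16ClFN4O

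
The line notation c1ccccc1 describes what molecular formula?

Heavy atoms from the SMILES: 6 C.
Implicit hydrogens by atom environment:
  6 × C (aromatic): 1 H each → 6
  Total hydrogens = 6.
Molecular formula: C6H6

C6H6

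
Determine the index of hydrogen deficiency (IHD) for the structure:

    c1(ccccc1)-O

Molecular formula from the SMILES: C6H6O.
DoU = (2C + 2 + N − H − X)/2 = (2·6 + 2 + 0 − 6 − 0)/2 = 8/2 = 4.
(Structurally: 1 ring(s) + 3 π bond(s) = 4.)

4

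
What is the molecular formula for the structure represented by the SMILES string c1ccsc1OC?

Heavy atoms from the SMILES: 5 C, 1 O, 1 S.
Implicit hydrogens by atom environment:
  3 × C (aromatic): 1 H each → 3
  1 × C: 3 H
  1 × C (aromatic): no H
  1 × O: no H
  1 × S (aromatic): no H
  Total hydrogens = 6.
Molecular formula: C5H6OS

C5H6OS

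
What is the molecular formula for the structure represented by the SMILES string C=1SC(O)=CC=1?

C4H4OS

Heavy atoms from the SMILES: 4 C, 1 O, 1 S.
Implicit hydrogens by atom environment:
  3 × C (aromatic): 1 H each → 3
  1 × C (aromatic): no H
  1 × O: 1 H
  1 × S (aromatic): no H
  Total hydrogens = 4.
Molecular formula: C4H4OS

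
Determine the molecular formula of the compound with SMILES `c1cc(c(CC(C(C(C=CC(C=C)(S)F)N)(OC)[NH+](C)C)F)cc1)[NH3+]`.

Heavy atoms from the SMILES: 18 C, 2 F, 3 N, 1 O, 1 S.
Implicit hydrogens by atom environment:
  5 × C: 1 H each → 5
  4 × C (aromatic): 1 H each → 4
  3 × C: 3 H each → 9
  2 × C: 2 H each → 4
  2 × C: no H
  2 × C (aromatic): no H
  2 × F: no H
  1 × N (charge +1): 3 H
  1 × N: 2 H
  1 × N (charge +1): 1 H
  1 × O: no H
  1 × S: 1 H
  Total hydrogens = 29.
Net charge +2.
Molecular formula: [C18H29F2N3OS]2+

[C18H29F2N3OS]2+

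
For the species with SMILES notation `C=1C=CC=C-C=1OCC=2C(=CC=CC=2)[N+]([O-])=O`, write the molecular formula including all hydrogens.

Heavy atoms from the SMILES: 13 C, 1 N, 3 O.
Implicit hydrogens by atom environment:
  9 × C (aromatic): 1 H each → 9
  3 × C (aromatic): no H
  2 × O: no H
  1 × C: 2 H
  1 × N (charge +1): no H
  1 × O (charge -1): no H
  Total hydrogens = 11.
Molecular formula: C13H11NO3

C13H11NO3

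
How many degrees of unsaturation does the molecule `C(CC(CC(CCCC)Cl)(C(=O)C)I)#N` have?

Molecular formula from the SMILES: C11H17ClINO.
DoU = (2C + 2 + N − H − X)/2 = (2·11 + 2 + 1 − 17 − 2)/2 = 6/2 = 3.
(Structurally: 0 ring(s) + 3 π bond(s) = 3.)

3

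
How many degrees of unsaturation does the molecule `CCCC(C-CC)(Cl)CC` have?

0

Molecular formula from the SMILES: C9H19Cl.
DoU = (2C + 2 + N − H − X)/2 = (2·9 + 2 + 0 − 19 − 1)/2 = 0/2 = 0.
(Structurally: 0 ring(s) + 0 π bond(s) = 0.)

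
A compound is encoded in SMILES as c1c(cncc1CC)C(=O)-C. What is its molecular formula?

C9H11NO

Heavy atoms from the SMILES: 9 C, 1 N, 1 O.
Implicit hydrogens by atom environment:
  3 × C (aromatic): 1 H each → 3
  2 × C: 3 H each → 6
  2 × C (aromatic): no H
  1 × C: 2 H
  1 × C: no H
  1 × N (aromatic): no H
  1 × O: no H
  Total hydrogens = 11.
Molecular formula: C9H11NO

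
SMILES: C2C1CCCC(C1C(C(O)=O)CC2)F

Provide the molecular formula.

Heavy atoms from the SMILES: 11 C, 1 F, 2 O.
Implicit hydrogens by atom environment:
  6 × C: 2 H each → 12
  4 × C: 1 H each → 4
  1 × C: no H
  1 × F: no H
  1 × O: 1 H
  1 × O: no H
  Total hydrogens = 17.
Molecular formula: C11H17FO2

C11H17FO2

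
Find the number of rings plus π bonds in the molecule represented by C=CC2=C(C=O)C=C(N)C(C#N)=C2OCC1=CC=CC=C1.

12

Molecular formula from the SMILES: C17H14N2O2.
DoU = (2C + 2 + N − H − X)/2 = (2·17 + 2 + 2 − 14 − 0)/2 = 24/2 = 12.
(Structurally: 2 ring(s) + 10 π bond(s) = 12.)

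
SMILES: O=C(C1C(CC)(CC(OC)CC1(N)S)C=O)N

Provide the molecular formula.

Heavy atoms from the SMILES: 11 C, 2 N, 3 O, 1 S.
Implicit hydrogens by atom environment:
  3 × C: 2 H each → 6
  3 × C: 1 H each → 3
  3 × C: no H
  3 × O: no H
  2 × C: 3 H each → 6
  2 × N: 2 H each → 4
  1 × S: 1 H
  Total hydrogens = 20.
Molecular formula: C11H20N2O3S

C11H20N2O3S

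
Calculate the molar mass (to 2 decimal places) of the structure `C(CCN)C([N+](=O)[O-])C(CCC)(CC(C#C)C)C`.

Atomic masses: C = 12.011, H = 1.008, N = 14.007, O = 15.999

254.37

Molecular formula: C14H26N2O2.
M = 14×12.011 + 26×1.008 + 2×14.007 + 2×15.999 = 254.37 g/mol.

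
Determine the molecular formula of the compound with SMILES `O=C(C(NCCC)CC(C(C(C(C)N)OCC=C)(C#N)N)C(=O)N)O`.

C16H29N5O4

Heavy atoms from the SMILES: 16 C, 5 N, 4 O.
Implicit hydrogens by atom environment:
  5 × C: 2 H each → 10
  5 × C: 1 H each → 5
  4 × C: no H
  3 × N: 2 H each → 6
  3 × O: no H
  2 × C: 3 H each → 6
  1 × N: 1 H
  1 × N: no H
  1 × O: 1 H
  Total hydrogens = 29.
Molecular formula: C16H29N5O4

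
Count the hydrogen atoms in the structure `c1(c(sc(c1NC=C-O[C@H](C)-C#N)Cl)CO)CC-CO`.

Hydrogens are implicit in SMILES; fill each atom to its normal valence:
  4 × C: 2 H each → 8
  4 × C (aromatic): no H
  3 × C: 1 H each → 3
  2 × O: 1 H each → 2
  1 × C: 3 H
  1 × C: no H
  1 × Cl: no H
  1 × N: 1 H
  1 × N: no H
  1 × O: no H
  1 × S (aromatic): no H
  Total hydrogens = 17.

17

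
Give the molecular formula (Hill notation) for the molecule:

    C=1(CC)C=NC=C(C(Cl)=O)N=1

Heavy atoms from the SMILES: 7 C, 1 Cl, 2 N, 1 O.
Implicit hydrogens by atom environment:
  2 × C (aromatic): 1 H each → 2
  2 × C (aromatic): no H
  2 × N (aromatic): no H
  1 × C: 3 H
  1 × C: 2 H
  1 × C: no H
  1 × Cl: no H
  1 × O: no H
  Total hydrogens = 7.
Molecular formula: C7H7ClN2O

C7H7ClN2O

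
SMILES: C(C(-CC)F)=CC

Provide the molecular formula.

C6H11F

Heavy atoms from the SMILES: 6 C, 1 F.
Implicit hydrogens by atom environment:
  3 × C: 1 H each → 3
  2 × C: 3 H each → 6
  1 × C: 2 H
  1 × F: no H
  Total hydrogens = 11.
Molecular formula: C6H11F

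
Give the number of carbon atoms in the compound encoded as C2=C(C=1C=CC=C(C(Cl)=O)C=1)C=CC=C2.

13

The symbol for carbon appears 13 times in the SMILES. (Cl is a single chlorine, not C + l.)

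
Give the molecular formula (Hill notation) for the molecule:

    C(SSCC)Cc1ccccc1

Heavy atoms from the SMILES: 10 C, 2 S.
Implicit hydrogens by atom environment:
  5 × C (aromatic): 1 H each → 5
  3 × C: 2 H each → 6
  2 × S: no H
  1 × C: 3 H
  1 × C (aromatic): no H
  Total hydrogens = 14.
Molecular formula: C10H14S2

C10H14S2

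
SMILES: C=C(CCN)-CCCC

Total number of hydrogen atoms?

Hydrogens are implicit in SMILES; fill each atom to its normal valence:
  6 × C: 2 H each → 12
  1 × C: 3 H
  1 × C: no H
  1 × N: 2 H
  Total hydrogens = 17.

17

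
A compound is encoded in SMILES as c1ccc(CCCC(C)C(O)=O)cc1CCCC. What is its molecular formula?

C16H24O2

Heavy atoms from the SMILES: 16 C, 2 O.
Implicit hydrogens by atom environment:
  6 × C: 2 H each → 12
  4 × C (aromatic): 1 H each → 4
  2 × C: 3 H each → 6
  2 × C (aromatic): no H
  1 × C: 1 H
  1 × C: no H
  1 × O: 1 H
  1 × O: no H
  Total hydrogens = 24.
Molecular formula: C16H24O2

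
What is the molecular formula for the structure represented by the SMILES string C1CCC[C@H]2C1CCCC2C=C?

C12H20

Heavy atoms from the SMILES: 12 C.
Implicit hydrogens by atom environment:
  8 × C: 2 H each → 16
  4 × C: 1 H each → 4
  Total hydrogens = 20.
Molecular formula: C12H20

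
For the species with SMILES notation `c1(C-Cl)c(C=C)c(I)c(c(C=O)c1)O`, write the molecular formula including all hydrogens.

C10H8ClIO2

Heavy atoms from the SMILES: 10 C, 1 Cl, 1 I, 2 O.
Implicit hydrogens by atom environment:
  5 × C (aromatic): no H
  2 × C: 2 H each → 4
  2 × C: 1 H each → 2
  1 × C (aromatic): 1 H
  1 × Cl: no H
  1 × I: no H
  1 × O: 1 H
  1 × O: no H
  Total hydrogens = 8.
Molecular formula: C10H8ClIO2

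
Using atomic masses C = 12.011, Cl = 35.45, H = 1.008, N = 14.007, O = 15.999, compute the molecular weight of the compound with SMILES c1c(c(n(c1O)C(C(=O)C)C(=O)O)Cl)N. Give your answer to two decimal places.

Molecular formula: C8H9ClN2O4.
M = 8×12.011 + 1×35.45 + 9×1.008 + 2×14.007 + 4×15.999 = 232.62 g/mol.

232.62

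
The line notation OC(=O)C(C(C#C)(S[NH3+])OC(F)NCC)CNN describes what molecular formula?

Heavy atoms from the SMILES: 9 C, 1 F, 4 N, 3 O, 1 S.
Implicit hydrogens by atom environment:
  3 × C: 1 H each → 3
  3 × C: no H
  2 × C: 2 H each → 4
  2 × N: 1 H each → 2
  2 × O: no H
  1 × C: 3 H
  1 × F: no H
  1 × N (charge +1): 3 H
  1 × N: 2 H
  1 × O: 1 H
  1 × S: no H
  Total hydrogens = 18.
Net charge +1.
Molecular formula: C9H18FN4O3S+

C9H18FN4O3S+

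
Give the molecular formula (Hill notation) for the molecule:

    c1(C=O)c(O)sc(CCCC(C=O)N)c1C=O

C11H13NO4S

Heavy atoms from the SMILES: 11 C, 1 N, 4 O, 1 S.
Implicit hydrogens by atom environment:
  4 × C: 1 H each → 4
  4 × C (aromatic): no H
  3 × C: 2 H each → 6
  3 × O: no H
  1 × N: 2 H
  1 × O: 1 H
  1 × S (aromatic): no H
  Total hydrogens = 13.
Molecular formula: C11H13NO4S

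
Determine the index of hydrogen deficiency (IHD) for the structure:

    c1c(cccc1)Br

Molecular formula from the SMILES: C6H5Br.
DoU = (2C + 2 + N − H − X)/2 = (2·6 + 2 + 0 − 5 − 1)/2 = 8/2 = 4.
(Structurally: 1 ring(s) + 3 π bond(s) = 4.)

4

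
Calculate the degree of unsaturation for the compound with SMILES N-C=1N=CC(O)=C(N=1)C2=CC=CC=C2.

8

Molecular formula from the SMILES: C10H9N3O.
DoU = (2C + 2 + N − H − X)/2 = (2·10 + 2 + 3 − 9 − 0)/2 = 16/2 = 8.
(Structurally: 2 ring(s) + 6 π bond(s) = 8.)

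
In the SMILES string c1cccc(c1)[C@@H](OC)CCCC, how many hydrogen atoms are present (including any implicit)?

Hydrogens are implicit in SMILES; fill each atom to its normal valence:
  5 × C (aromatic): 1 H each → 5
  3 × C: 2 H each → 6
  2 × C: 3 H each → 6
  1 × C: 1 H
  1 × C (aromatic): no H
  1 × O: no H
  Total hydrogens = 18.

18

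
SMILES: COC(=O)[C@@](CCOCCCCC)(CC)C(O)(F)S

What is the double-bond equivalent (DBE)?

1

Molecular formula from the SMILES: C13H25FO4S.
DoU = (2C + 2 + N − H − X)/2 = (2·13 + 2 + 0 − 25 − 1)/2 = 2/2 = 1.
(Structurally: 0 ring(s) + 1 π bond(s) = 1.)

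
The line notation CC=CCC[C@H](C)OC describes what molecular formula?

C8H16O

Heavy atoms from the SMILES: 8 C, 1 O.
Implicit hydrogens by atom environment:
  3 × C: 3 H each → 9
  3 × C: 1 H each → 3
  2 × C: 2 H each → 4
  1 × O: no H
  Total hydrogens = 16.
Molecular formula: C8H16O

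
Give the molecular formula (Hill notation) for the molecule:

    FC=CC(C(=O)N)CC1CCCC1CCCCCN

C15H27FN2O

Heavy atoms from the SMILES: 15 C, 1 F, 2 N, 1 O.
Implicit hydrogens by atom environment:
  9 × C: 2 H each → 18
  5 × C: 1 H each → 5
  2 × N: 2 H each → 4
  1 × C: no H
  1 × F: no H
  1 × O: no H
  Total hydrogens = 27.
Molecular formula: C15H27FN2O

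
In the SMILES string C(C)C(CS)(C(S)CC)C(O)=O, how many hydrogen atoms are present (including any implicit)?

16

Hydrogens are implicit in SMILES; fill each atom to its normal valence:
  3 × C: 2 H each → 6
  2 × C: 3 H each → 6
  2 × C: no H
  2 × S: 1 H each → 2
  1 × C: 1 H
  1 × O: 1 H
  1 × O: no H
  Total hydrogens = 16.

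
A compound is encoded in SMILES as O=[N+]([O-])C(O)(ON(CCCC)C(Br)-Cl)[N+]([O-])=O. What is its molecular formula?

C6H11BrClN3O6

Heavy atoms from the SMILES: 1 Br, 6 C, 1 Cl, 3 N, 6 O.
Implicit hydrogens by atom environment:
  3 × C: 2 H each → 6
  3 × O: no H
  2 × N (charge +1): no H
  2 × O (charge -1): no H
  1 × Br: no H
  1 × C: 3 H
  1 × C: 1 H
  1 × C: no H
  1 × Cl: no H
  1 × N: no H
  1 × O: 1 H
  Total hydrogens = 11.
Molecular formula: C6H11BrClN3O6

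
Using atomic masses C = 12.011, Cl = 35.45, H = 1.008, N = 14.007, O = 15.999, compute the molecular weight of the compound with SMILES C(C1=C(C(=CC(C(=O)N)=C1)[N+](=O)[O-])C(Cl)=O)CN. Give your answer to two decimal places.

Molecular formula: C10H10ClN3O4.
M = 10×12.011 + 1×35.45 + 10×1.008 + 3×14.007 + 4×15.999 = 271.66 g/mol.

271.66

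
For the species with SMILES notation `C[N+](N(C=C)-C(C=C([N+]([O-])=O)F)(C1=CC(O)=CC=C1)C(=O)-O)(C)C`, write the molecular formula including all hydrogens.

Heavy atoms from the SMILES: 15 C, 1 F, 3 N, 5 O.
Implicit hydrogens by atom environment:
  4 × C (aromatic): 1 H each → 4
  3 × C: 3 H each → 9
  3 × C: no H
  2 × C: 1 H each → 2
  2 × C (aromatic): no H
  2 × N (charge +1): no H
  2 × O: 1 H each → 2
  2 × O: no H
  1 × C: 2 H
  1 × F: no H
  1 × N: no H
  1 × O (charge -1): no H
  Total hydrogens = 19.
Net charge +1.
Molecular formula: C15H19FN3O5+

C15H19FN3O5+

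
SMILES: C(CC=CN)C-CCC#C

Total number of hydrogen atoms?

15

Hydrogens are implicit in SMILES; fill each atom to its normal valence:
  5 × C: 2 H each → 10
  3 × C: 1 H each → 3
  1 × C: no H
  1 × N: 2 H
  Total hydrogens = 15.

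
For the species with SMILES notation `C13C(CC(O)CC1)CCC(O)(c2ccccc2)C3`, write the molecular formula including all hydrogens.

Heavy atoms from the SMILES: 16 C, 2 O.
Implicit hydrogens by atom environment:
  6 × C: 2 H each → 12
  5 × C (aromatic): 1 H each → 5
  3 × C: 1 H each → 3
  2 × O: 1 H each → 2
  1 × C: no H
  1 × C (aromatic): no H
  Total hydrogens = 22.
Molecular formula: C16H22O2

C16H22O2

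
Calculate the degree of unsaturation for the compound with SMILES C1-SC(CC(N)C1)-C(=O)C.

2

Molecular formula from the SMILES: C7H13NOS.
DoU = (2C + 2 + N − H − X)/2 = (2·7 + 2 + 1 − 13 − 0)/2 = 4/2 = 2.
(Structurally: 1 ring(s) + 1 π bond(s) = 2.)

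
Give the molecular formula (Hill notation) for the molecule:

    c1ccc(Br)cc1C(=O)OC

C8H7BrO2

Heavy atoms from the SMILES: 1 Br, 8 C, 2 O.
Implicit hydrogens by atom environment:
  4 × C (aromatic): 1 H each → 4
  2 × C (aromatic): no H
  2 × O: no H
  1 × Br: no H
  1 × C: 3 H
  1 × C: no H
  Total hydrogens = 7.
Molecular formula: C8H7BrO2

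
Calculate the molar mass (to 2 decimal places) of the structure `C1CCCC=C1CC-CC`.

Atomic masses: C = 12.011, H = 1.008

138.25

Molecular formula: C10H18.
M = 10×12.011 + 18×1.008 = 138.25 g/mol.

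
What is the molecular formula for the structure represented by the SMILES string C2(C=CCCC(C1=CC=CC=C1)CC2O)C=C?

Heavy atoms from the SMILES: 16 C, 1 O.
Implicit hydrogens by atom environment:
  6 × C: 1 H each → 6
  5 × C (aromatic): 1 H each → 5
  4 × C: 2 H each → 8
  1 × C (aromatic): no H
  1 × O: 1 H
  Total hydrogens = 20.
Molecular formula: C16H20O

C16H20O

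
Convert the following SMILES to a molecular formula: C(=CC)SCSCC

Heavy atoms from the SMILES: 6 C, 2 S.
Implicit hydrogens by atom environment:
  2 × C: 3 H each → 6
  2 × C: 2 H each → 4
  2 × C: 1 H each → 2
  2 × S: no H
  Total hydrogens = 12.
Molecular formula: C6H12S2

C6H12S2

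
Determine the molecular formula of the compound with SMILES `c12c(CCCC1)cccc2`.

C10H12

Heavy atoms from the SMILES: 10 C.
Implicit hydrogens by atom environment:
  4 × C: 2 H each → 8
  4 × C (aromatic): 1 H each → 4
  2 × C (aromatic): no H
  Total hydrogens = 12.
Molecular formula: C10H12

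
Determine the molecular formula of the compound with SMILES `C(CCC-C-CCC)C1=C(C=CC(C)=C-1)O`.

Heavy atoms from the SMILES: 15 C, 1 O.
Implicit hydrogens by atom environment:
  7 × C: 2 H each → 14
  3 × C (aromatic): 1 H each → 3
  3 × C (aromatic): no H
  2 × C: 3 H each → 6
  1 × O: 1 H
  Total hydrogens = 24.
Molecular formula: C15H24O

C15H24O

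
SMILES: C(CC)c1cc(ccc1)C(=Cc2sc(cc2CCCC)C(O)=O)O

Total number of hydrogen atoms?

24

Hydrogens are implicit in SMILES; fill each atom to its normal valence:
  5 × C: 2 H each → 10
  5 × C (aromatic): 1 H each → 5
  5 × C (aromatic): no H
  2 × C: 3 H each → 6
  2 × C: no H
  2 × O: 1 H each → 2
  1 × C: 1 H
  1 × O: no H
  1 × S (aromatic): no H
  Total hydrogens = 24.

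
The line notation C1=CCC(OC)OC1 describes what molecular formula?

Heavy atoms from the SMILES: 6 C, 2 O.
Implicit hydrogens by atom environment:
  3 × C: 1 H each → 3
  2 × C: 2 H each → 4
  2 × O: no H
  1 × C: 3 H
  Total hydrogens = 10.
Molecular formula: C6H10O2

C6H10O2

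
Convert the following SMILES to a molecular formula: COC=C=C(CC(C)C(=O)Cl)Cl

Heavy atoms from the SMILES: 8 C, 2 Cl, 2 O.
Implicit hydrogens by atom environment:
  3 × C: no H
  2 × C: 3 H each → 6
  2 × C: 1 H each → 2
  2 × Cl: no H
  2 × O: no H
  1 × C: 2 H
  Total hydrogens = 10.
Molecular formula: C8H10Cl2O2

C8H10Cl2O2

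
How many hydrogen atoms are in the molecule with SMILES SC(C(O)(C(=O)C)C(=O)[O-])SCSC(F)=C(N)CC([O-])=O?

Hydrogens are implicit in SMILES; fill each atom to its normal valence:
  6 × C: no H
  3 × O: no H
  2 × C: 2 H each → 4
  2 × O (charge -1): no H
  2 × S: no H
  1 × C: 3 H
  1 × C: 1 H
  1 × F: no H
  1 × N: 2 H
  1 × O: 1 H
  1 × S: 1 H
  Total hydrogens = 12.

12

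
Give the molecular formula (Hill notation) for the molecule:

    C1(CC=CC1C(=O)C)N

C7H11NO

Heavy atoms from the SMILES: 7 C, 1 N, 1 O.
Implicit hydrogens by atom environment:
  4 × C: 1 H each → 4
  1 × C: 3 H
  1 × C: 2 H
  1 × C: no H
  1 × N: 2 H
  1 × O: no H
  Total hydrogens = 11.
Molecular formula: C7H11NO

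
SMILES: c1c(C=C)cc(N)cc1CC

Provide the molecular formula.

C10H13N

Heavy atoms from the SMILES: 10 C, 1 N.
Implicit hydrogens by atom environment:
  3 × C (aromatic): 1 H each → 3
  3 × C (aromatic): no H
  2 × C: 2 H each → 4
  1 × C: 3 H
  1 × C: 1 H
  1 × N: 2 H
  Total hydrogens = 13.
Molecular formula: C10H13N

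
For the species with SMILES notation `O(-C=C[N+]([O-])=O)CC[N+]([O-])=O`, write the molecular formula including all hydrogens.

Heavy atoms from the SMILES: 4 C, 2 N, 5 O.
Implicit hydrogens by atom environment:
  3 × O: no H
  2 × C: 2 H each → 4
  2 × C: 1 H each → 2
  2 × N (charge +1): no H
  2 × O (charge -1): no H
  Total hydrogens = 6.
Molecular formula: C4H6N2O5

C4H6N2O5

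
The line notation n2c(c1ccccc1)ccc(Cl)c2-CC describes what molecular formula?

C13H12ClN

Heavy atoms from the SMILES: 13 C, 1 Cl, 1 N.
Implicit hydrogens by atom environment:
  7 × C (aromatic): 1 H each → 7
  4 × C (aromatic): no H
  1 × C: 3 H
  1 × C: 2 H
  1 × Cl: no H
  1 × N (aromatic): no H
  Total hydrogens = 12.
Molecular formula: C13H12ClN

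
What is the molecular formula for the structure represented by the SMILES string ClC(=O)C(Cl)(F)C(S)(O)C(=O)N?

C4H4Cl2FNO3S

Heavy atoms from the SMILES: 4 C, 2 Cl, 1 F, 1 N, 3 O, 1 S.
Implicit hydrogens by atom environment:
  4 × C: no H
  2 × Cl: no H
  2 × O: no H
  1 × F: no H
  1 × N: 2 H
  1 × O: 1 H
  1 × S: 1 H
  Total hydrogens = 4.
Molecular formula: C4H4Cl2FNO3S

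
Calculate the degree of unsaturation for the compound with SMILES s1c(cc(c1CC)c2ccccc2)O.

7

Molecular formula from the SMILES: C12H12OS.
DoU = (2C + 2 + N − H − X)/2 = (2·12 + 2 + 0 − 12 − 0)/2 = 14/2 = 7.
(Structurally: 2 ring(s) + 5 π bond(s) = 7.)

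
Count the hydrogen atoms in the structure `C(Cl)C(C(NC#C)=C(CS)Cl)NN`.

Hydrogens are implicit in SMILES; fill each atom to its normal valence:
  3 × C: no H
  2 × C: 2 H each → 4
  2 × C: 1 H each → 2
  2 × Cl: no H
  2 × N: 1 H each → 2
  1 × N: 2 H
  1 × S: 1 H
  Total hydrogens = 11.

11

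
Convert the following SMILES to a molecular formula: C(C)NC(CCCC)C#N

Heavy atoms from the SMILES: 8 C, 2 N.
Implicit hydrogens by atom environment:
  4 × C: 2 H each → 8
  2 × C: 3 H each → 6
  1 × C: 1 H
  1 × C: no H
  1 × N: 1 H
  1 × N: no H
  Total hydrogens = 16.
Molecular formula: C8H16N2

C8H16N2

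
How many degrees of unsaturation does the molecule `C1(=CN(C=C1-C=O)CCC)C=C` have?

Molecular formula from the SMILES: C10H13NO.
DoU = (2C + 2 + N − H − X)/2 = (2·10 + 2 + 1 − 13 − 0)/2 = 10/2 = 5.
(Structurally: 1 ring(s) + 4 π bond(s) = 5.)

5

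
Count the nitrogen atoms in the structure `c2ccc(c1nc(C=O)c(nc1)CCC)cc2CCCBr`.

2

The symbol for nitrogen appears 2 times in the SMILES.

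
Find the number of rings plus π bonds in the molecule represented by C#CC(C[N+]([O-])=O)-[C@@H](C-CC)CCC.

Molecular formula from the SMILES: C11H19NO2.
DoU = (2C + 2 + N − H − X)/2 = (2·11 + 2 + 1 − 19 − 0)/2 = 6/2 = 3.
(Structurally: 0 ring(s) + 3 π bond(s) = 3.)

3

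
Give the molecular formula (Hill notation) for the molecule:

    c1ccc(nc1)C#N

Heavy atoms from the SMILES: 6 C, 2 N.
Implicit hydrogens by atom environment:
  4 × C (aromatic): 1 H each → 4
  1 × C (aromatic): no H
  1 × C: no H
  1 × N (aromatic): no H
  1 × N: no H
  Total hydrogens = 4.
Molecular formula: C6H4N2

C6H4N2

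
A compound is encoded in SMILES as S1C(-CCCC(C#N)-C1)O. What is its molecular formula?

C7H11NOS

Heavy atoms from the SMILES: 7 C, 1 N, 1 O, 1 S.
Implicit hydrogens by atom environment:
  4 × C: 2 H each → 8
  2 × C: 1 H each → 2
  1 × C: no H
  1 × N: no H
  1 × O: 1 H
  1 × S: no H
  Total hydrogens = 11.
Molecular formula: C7H11NOS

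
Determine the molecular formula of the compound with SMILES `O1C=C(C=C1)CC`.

C6H8O

Heavy atoms from the SMILES: 6 C, 1 O.
Implicit hydrogens by atom environment:
  3 × C (aromatic): 1 H each → 3
  1 × C: 3 H
  1 × C: 2 H
  1 × C (aromatic): no H
  1 × O (aromatic): no H
  Total hydrogens = 8.
Molecular formula: C6H8O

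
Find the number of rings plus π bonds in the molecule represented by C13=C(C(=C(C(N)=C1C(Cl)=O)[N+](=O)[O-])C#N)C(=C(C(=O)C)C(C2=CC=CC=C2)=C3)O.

16

Molecular formula from the SMILES: C20H12ClN3O5.
DoU = (2C + 2 + N − H − X)/2 = (2·20 + 2 + 3 − 12 − 1)/2 = 32/2 = 16.
(Structurally: 3 ring(s) + 13 π bond(s) = 16.)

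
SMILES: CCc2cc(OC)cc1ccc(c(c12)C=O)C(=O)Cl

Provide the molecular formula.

Heavy atoms from the SMILES: 15 C, 1 Cl, 3 O.
Implicit hydrogens by atom environment:
  6 × C (aromatic): no H
  4 × C (aromatic): 1 H each → 4
  3 × O: no H
  2 × C: 3 H each → 6
  1 × C: 2 H
  1 × C: 1 H
  1 × C: no H
  1 × Cl: no H
  Total hydrogens = 13.
Molecular formula: C15H13ClO3

C15H13ClO3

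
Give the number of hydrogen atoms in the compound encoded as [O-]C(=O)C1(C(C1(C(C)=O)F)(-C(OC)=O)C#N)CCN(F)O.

11

Hydrogens are implicit in SMILES; fill each atom to its normal valence:
  7 × C: no H
  4 × O: no H
  2 × C: 3 H each → 6
  2 × C: 2 H each → 4
  2 × F: no H
  2 × N: no H
  1 × O: 1 H
  1 × O (charge -1): no H
  Total hydrogens = 11.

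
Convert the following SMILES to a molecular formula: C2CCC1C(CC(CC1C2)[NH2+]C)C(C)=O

Heavy atoms from the SMILES: 13 C, 1 N, 1 O.
Implicit hydrogens by atom environment:
  6 × C: 2 H each → 12
  4 × C: 1 H each → 4
  2 × C: 3 H each → 6
  1 × C: no H
  1 × N (charge +1): 2 H
  1 × O: no H
  Total hydrogens = 24.
Net charge +1.
Molecular formula: C13H24NO+

C13H24NO+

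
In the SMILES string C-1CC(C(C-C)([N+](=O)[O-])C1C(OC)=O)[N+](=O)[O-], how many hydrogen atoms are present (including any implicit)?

Hydrogens are implicit in SMILES; fill each atom to its normal valence:
  4 × O: no H
  3 × C: 2 H each → 6
  2 × C: 3 H each → 6
  2 × C: 1 H each → 2
  2 × C: no H
  2 × N (charge +1): no H
  2 × O (charge -1): no H
  Total hydrogens = 14.

14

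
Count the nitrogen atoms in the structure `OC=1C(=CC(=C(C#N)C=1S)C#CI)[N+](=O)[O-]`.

2

The symbol for nitrogen appears 2 times in the SMILES.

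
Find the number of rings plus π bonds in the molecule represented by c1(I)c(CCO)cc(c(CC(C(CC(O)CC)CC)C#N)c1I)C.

Molecular formula from the SMILES: C19H27I2NO2.
DoU = (2C + 2 + N − H − X)/2 = (2·19 + 2 + 1 − 27 − 2)/2 = 12/2 = 6.
(Structurally: 1 ring(s) + 5 π bond(s) = 6.)

6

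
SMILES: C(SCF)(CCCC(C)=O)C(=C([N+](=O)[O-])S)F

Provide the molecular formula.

C9H13F2NO3S2

Heavy atoms from the SMILES: 9 C, 2 F, 1 N, 3 O, 2 S.
Implicit hydrogens by atom environment:
  4 × C: 2 H each → 8
  3 × C: no H
  2 × F: no H
  2 × O: no H
  1 × C: 3 H
  1 × C: 1 H
  1 × N (charge +1): no H
  1 × O (charge -1): no H
  1 × S: 1 H
  1 × S: no H
  Total hydrogens = 13.
Molecular formula: C9H13F2NO3S2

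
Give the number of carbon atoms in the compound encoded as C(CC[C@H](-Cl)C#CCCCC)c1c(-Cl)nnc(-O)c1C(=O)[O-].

The symbol for carbon appears 15 times in the SMILES. Lowercase c denotes aromatic carbon and counts toward C.

15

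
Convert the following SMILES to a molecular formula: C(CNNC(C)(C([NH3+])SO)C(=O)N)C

C7H19N4O2S+

Heavy atoms from the SMILES: 7 C, 4 N, 2 O, 1 S.
Implicit hydrogens by atom environment:
  2 × C: 3 H each → 6
  2 × C: 2 H each → 4
  2 × C: no H
  2 × N: 1 H each → 2
  1 × C: 1 H
  1 × N (charge +1): 3 H
  1 × N: 2 H
  1 × O: 1 H
  1 × O: no H
  1 × S: no H
  Total hydrogens = 19.
Net charge +1.
Molecular formula: C7H19N4O2S+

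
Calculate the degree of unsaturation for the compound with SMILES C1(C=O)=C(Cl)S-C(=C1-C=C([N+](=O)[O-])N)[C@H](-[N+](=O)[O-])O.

7

Molecular formula from the SMILES: C8H6ClN3O6S.
DoU = (2C + 2 + N − H − X)/2 = (2·8 + 2 + 3 − 6 − 1)/2 = 14/2 = 7.
(Structurally: 1 ring(s) + 6 π bond(s) = 7.)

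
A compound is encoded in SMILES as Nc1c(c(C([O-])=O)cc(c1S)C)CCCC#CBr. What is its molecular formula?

C13H13BrNO2S-

Heavy atoms from the SMILES: 1 Br, 13 C, 1 N, 2 O, 1 S.
Implicit hydrogens by atom environment:
  5 × C (aromatic): no H
  3 × C: 2 H each → 6
  3 × C: no H
  1 × Br: no H
  1 × C: 3 H
  1 × C (aromatic): 1 H
  1 × N: 2 H
  1 × O: no H
  1 × O (charge -1): no H
  1 × S: 1 H
  Total hydrogens = 13.
Net charge -1.
Molecular formula: C13H13BrNO2S-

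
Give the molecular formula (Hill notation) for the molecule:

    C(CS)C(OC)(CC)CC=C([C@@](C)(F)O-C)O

C12H23FO3S

Heavy atoms from the SMILES: 12 C, 1 F, 3 O, 1 S.
Implicit hydrogens by atom environment:
  4 × C: 3 H each → 12
  4 × C: 2 H each → 8
  3 × C: no H
  2 × O: no H
  1 × C: 1 H
  1 × F: no H
  1 × O: 1 H
  1 × S: 1 H
  Total hydrogens = 23.
Molecular formula: C12H23FO3S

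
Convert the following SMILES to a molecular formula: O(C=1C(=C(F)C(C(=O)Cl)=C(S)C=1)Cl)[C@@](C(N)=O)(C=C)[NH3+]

Heavy atoms from the SMILES: 11 C, 2 Cl, 1 F, 2 N, 3 O, 1 S.
Implicit hydrogens by atom environment:
  5 × C (aromatic): no H
  3 × C: no H
  3 × O: no H
  2 × Cl: no H
  1 × C: 2 H
  1 × C (aromatic): 1 H
  1 × C: 1 H
  1 × F: no H
  1 × N (charge +1): 3 H
  1 × N: 2 H
  1 × S: 1 H
  Total hydrogens = 10.
Net charge +1.
Molecular formula: C11H10Cl2FN2O3S+

C11H10Cl2FN2O3S+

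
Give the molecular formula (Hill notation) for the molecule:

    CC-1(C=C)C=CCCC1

C9H14

Heavy atoms from the SMILES: 9 C.
Implicit hydrogens by atom environment:
  4 × C: 2 H each → 8
  3 × C: 1 H each → 3
  1 × C: 3 H
  1 × C: no H
  Total hydrogens = 14.
Molecular formula: C9H14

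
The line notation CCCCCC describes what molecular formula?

C6H14

Heavy atoms from the SMILES: 6 C.
Implicit hydrogens by atom environment:
  4 × C: 2 H each → 8
  2 × C: 3 H each → 6
  Total hydrogens = 14.
Molecular formula: C6H14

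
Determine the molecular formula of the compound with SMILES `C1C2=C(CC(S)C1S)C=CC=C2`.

C10H12S2

Heavy atoms from the SMILES: 10 C, 2 S.
Implicit hydrogens by atom environment:
  4 × C (aromatic): 1 H each → 4
  2 × C: 2 H each → 4
  2 × C: 1 H each → 2
  2 × C (aromatic): no H
  2 × S: 1 H each → 2
  Total hydrogens = 12.
Molecular formula: C10H12S2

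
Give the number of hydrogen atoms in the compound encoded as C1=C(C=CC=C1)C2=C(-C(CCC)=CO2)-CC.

18

Hydrogens are implicit in SMILES; fill each atom to its normal valence:
  6 × C (aromatic): 1 H each → 6
  4 × C (aromatic): no H
  3 × C: 2 H each → 6
  2 × C: 3 H each → 6
  1 × O (aromatic): no H
  Total hydrogens = 18.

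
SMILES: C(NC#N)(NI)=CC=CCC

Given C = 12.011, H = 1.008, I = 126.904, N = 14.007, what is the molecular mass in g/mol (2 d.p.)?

Molecular formula: C7H10IN3.
M = 7×12.011 + 10×1.008 + 1×126.904 + 3×14.007 = 263.08 g/mol.

263.08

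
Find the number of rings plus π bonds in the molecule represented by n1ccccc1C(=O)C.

5

Molecular formula from the SMILES: C7H7NO.
DoU = (2C + 2 + N − H − X)/2 = (2·7 + 2 + 1 − 7 − 0)/2 = 10/2 = 5.
(Structurally: 1 ring(s) + 4 π bond(s) = 5.)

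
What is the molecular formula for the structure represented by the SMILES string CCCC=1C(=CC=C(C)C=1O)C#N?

Heavy atoms from the SMILES: 11 C, 1 N, 1 O.
Implicit hydrogens by atom environment:
  4 × C (aromatic): no H
  2 × C: 3 H each → 6
  2 × C: 2 H each → 4
  2 × C (aromatic): 1 H each → 2
  1 × C: no H
  1 × N: no H
  1 × O: 1 H
  Total hydrogens = 13.
Molecular formula: C11H13NO

C11H13NO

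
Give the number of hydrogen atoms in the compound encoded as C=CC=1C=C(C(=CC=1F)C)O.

9

Hydrogens are implicit in SMILES; fill each atom to its normal valence:
  4 × C (aromatic): no H
  2 × C (aromatic): 1 H each → 2
  1 × C: 3 H
  1 × C: 2 H
  1 × C: 1 H
  1 × F: no H
  1 × O: 1 H
  Total hydrogens = 9.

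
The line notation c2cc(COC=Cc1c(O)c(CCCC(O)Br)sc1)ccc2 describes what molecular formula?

C17H19BrO3S

Heavy atoms from the SMILES: 1 Br, 17 C, 3 O, 1 S.
Implicit hydrogens by atom environment:
  6 × C (aromatic): 1 H each → 6
  4 × C: 2 H each → 8
  4 × C (aromatic): no H
  3 × C: 1 H each → 3
  2 × O: 1 H each → 2
  1 × Br: no H
  1 × O: no H
  1 × S (aromatic): no H
  Total hydrogens = 19.
Molecular formula: C17H19BrO3S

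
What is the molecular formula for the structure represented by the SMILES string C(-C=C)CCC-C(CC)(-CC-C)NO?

C12H25NO

Heavy atoms from the SMILES: 12 C, 1 N, 1 O.
Implicit hydrogens by atom environment:
  8 × C: 2 H each → 16
  2 × C: 3 H each → 6
  1 × C: 1 H
  1 × C: no H
  1 × N: 1 H
  1 × O: 1 H
  Total hydrogens = 25.
Molecular formula: C12H25NO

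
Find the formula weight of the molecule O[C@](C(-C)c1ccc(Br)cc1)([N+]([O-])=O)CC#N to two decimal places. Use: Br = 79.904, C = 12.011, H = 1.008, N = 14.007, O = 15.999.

299.12

Molecular formula: C11H11BrN2O3.
M = 1×79.904 + 11×12.011 + 11×1.008 + 2×14.007 + 3×15.999 = 299.12 g/mol.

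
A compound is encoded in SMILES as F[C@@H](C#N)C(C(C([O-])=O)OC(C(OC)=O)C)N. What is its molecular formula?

C9H12FN2O5-

Heavy atoms from the SMILES: 9 C, 1 F, 2 N, 5 O.
Implicit hydrogens by atom environment:
  4 × C: 1 H each → 4
  4 × O: no H
  3 × C: no H
  2 × C: 3 H each → 6
  1 × F: no H
  1 × N: 2 H
  1 × N: no H
  1 × O (charge -1): no H
  Total hydrogens = 12.
Net charge -1.
Molecular formula: C9H12FN2O5-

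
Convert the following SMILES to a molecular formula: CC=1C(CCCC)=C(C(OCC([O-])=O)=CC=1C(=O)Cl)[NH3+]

Heavy atoms from the SMILES: 14 C, 1 Cl, 1 N, 4 O.
Implicit hydrogens by atom environment:
  5 × C (aromatic): no H
  4 × C: 2 H each → 8
  3 × O: no H
  2 × C: 3 H each → 6
  2 × C: no H
  1 × C (aromatic): 1 H
  1 × Cl: no H
  1 × N (charge +1): 3 H
  1 × O (charge -1): no H
  Total hydrogens = 18.
Molecular formula: C14H18ClNO4

C14H18ClNO4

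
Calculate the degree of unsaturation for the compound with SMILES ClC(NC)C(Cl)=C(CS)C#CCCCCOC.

Molecular formula from the SMILES: C12H19Cl2NOS.
DoU = (2C + 2 + N − H − X)/2 = (2·12 + 2 + 1 − 19 − 2)/2 = 6/2 = 3.
(Structurally: 0 ring(s) + 3 π bond(s) = 3.)

3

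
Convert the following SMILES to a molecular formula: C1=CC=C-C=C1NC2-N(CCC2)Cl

C10H13ClN2

Heavy atoms from the SMILES: 10 C, 1 Cl, 2 N.
Implicit hydrogens by atom environment:
  5 × C (aromatic): 1 H each → 5
  3 × C: 2 H each → 6
  1 × C: 1 H
  1 × C (aromatic): no H
  1 × Cl: no H
  1 × N: 1 H
  1 × N: no H
  Total hydrogens = 13.
Molecular formula: C10H13ClN2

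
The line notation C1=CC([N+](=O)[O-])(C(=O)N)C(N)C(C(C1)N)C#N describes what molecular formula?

C9H13N5O3

Heavy atoms from the SMILES: 9 C, 5 N, 3 O.
Implicit hydrogens by atom environment:
  5 × C: 1 H each → 5
  3 × C: no H
  3 × N: 2 H each → 6
  2 × O: no H
  1 × C: 2 H
  1 × N: no H
  1 × N (charge +1): no H
  1 × O (charge -1): no H
  Total hydrogens = 13.
Molecular formula: C9H13N5O3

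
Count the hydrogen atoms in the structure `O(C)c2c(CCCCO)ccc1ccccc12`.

Hydrogens are implicit in SMILES; fill each atom to its normal valence:
  6 × C (aromatic): 1 H each → 6
  4 × C: 2 H each → 8
  4 × C (aromatic): no H
  1 × C: 3 H
  1 × O: 1 H
  1 × O: no H
  Total hydrogens = 18.

18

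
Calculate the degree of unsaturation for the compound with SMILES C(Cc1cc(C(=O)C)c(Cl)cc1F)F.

Molecular formula from the SMILES: C10H9ClF2O.
DoU = (2C + 2 + N − H − X)/2 = (2·10 + 2 + 0 − 9 − 3)/2 = 10/2 = 5.
(Structurally: 1 ring(s) + 4 π bond(s) = 5.)

5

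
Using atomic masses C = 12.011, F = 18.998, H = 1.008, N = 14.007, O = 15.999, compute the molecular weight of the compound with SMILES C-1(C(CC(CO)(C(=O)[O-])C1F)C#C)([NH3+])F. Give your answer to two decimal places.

219.19

Molecular formula: C9H11F2NO3.
M = 9×12.011 + 2×18.998 + 11×1.008 + 1×14.007 + 3×15.999 = 219.19 g/mol.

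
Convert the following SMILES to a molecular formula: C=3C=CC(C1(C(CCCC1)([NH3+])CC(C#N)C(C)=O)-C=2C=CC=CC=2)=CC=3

C23H27N2O+

Heavy atoms from the SMILES: 23 C, 2 N, 1 O.
Implicit hydrogens by atom environment:
  10 × C (aromatic): 1 H each → 10
  5 × C: 2 H each → 10
  4 × C: no H
  2 × C (aromatic): no H
  1 × C: 3 H
  1 × C: 1 H
  1 × N (charge +1): 3 H
  1 × N: no H
  1 × O: no H
  Total hydrogens = 27.
Net charge +1.
Molecular formula: C23H27N2O+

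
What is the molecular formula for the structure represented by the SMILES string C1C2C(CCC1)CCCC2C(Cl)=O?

C11H17ClO

Heavy atoms from the SMILES: 11 C, 1 Cl, 1 O.
Implicit hydrogens by atom environment:
  7 × C: 2 H each → 14
  3 × C: 1 H each → 3
  1 × C: no H
  1 × Cl: no H
  1 × O: no H
  Total hydrogens = 17.
Molecular formula: C11H17ClO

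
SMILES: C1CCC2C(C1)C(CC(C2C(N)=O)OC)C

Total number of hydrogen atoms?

Hydrogens are implicit in SMILES; fill each atom to its normal valence:
  5 × C: 2 H each → 10
  5 × C: 1 H each → 5
  2 × C: 3 H each → 6
  2 × O: no H
  1 × C: no H
  1 × N: 2 H
  Total hydrogens = 23.

23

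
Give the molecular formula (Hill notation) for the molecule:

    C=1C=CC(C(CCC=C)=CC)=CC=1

C13H16

Heavy atoms from the SMILES: 13 C.
Implicit hydrogens by atom environment:
  5 × C (aromatic): 1 H each → 5
  3 × C: 2 H each → 6
  2 × C: 1 H each → 2
  1 × C: 3 H
  1 × C: no H
  1 × C (aromatic): no H
  Total hydrogens = 16.
Molecular formula: C13H16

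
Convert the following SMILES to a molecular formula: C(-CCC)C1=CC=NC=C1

C9H13N

Heavy atoms from the SMILES: 9 C, 1 N.
Implicit hydrogens by atom environment:
  4 × C (aromatic): 1 H each → 4
  3 × C: 2 H each → 6
  1 × C: 3 H
  1 × C (aromatic): no H
  1 × N (aromatic): no H
  Total hydrogens = 13.
Molecular formula: C9H13N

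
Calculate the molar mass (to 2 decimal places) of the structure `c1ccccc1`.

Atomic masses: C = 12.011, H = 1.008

78.11

Molecular formula: C6H6.
M = 6×12.011 + 6×1.008 = 78.11 g/mol.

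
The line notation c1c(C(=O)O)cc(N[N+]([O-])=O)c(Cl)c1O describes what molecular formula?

Heavy atoms from the SMILES: 7 C, 1 Cl, 2 N, 5 O.
Implicit hydrogens by atom environment:
  4 × C (aromatic): no H
  2 × C (aromatic): 1 H each → 2
  2 × O: 1 H each → 2
  2 × O: no H
  1 × C: no H
  1 × Cl: no H
  1 × N: 1 H
  1 × N (charge +1): no H
  1 × O (charge -1): no H
  Total hydrogens = 5.
Molecular formula: C7H5ClN2O5

C7H5ClN2O5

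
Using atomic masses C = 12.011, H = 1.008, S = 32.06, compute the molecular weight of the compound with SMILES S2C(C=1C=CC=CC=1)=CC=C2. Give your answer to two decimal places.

Molecular formula: C10H8S.
M = 10×12.011 + 8×1.008 + 1×32.06 = 160.23 g/mol.

160.23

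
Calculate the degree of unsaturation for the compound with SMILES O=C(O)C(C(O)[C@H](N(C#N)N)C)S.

3

Molecular formula from the SMILES: C6H11N3O3S.
DoU = (2C + 2 + N − H − X)/2 = (2·6 + 2 + 3 − 11 − 0)/2 = 6/2 = 3.
(Structurally: 0 ring(s) + 3 π bond(s) = 3.)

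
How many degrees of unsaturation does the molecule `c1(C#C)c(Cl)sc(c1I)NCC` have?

5

Molecular formula from the SMILES: C8H7ClINS.
DoU = (2C + 2 + N − H − X)/2 = (2·8 + 2 + 1 − 7 − 2)/2 = 10/2 = 5.
(Structurally: 1 ring(s) + 4 π bond(s) = 5.)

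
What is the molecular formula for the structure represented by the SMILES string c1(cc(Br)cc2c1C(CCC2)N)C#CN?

C12H13BrN2

Heavy atoms from the SMILES: 1 Br, 12 C, 2 N.
Implicit hydrogens by atom environment:
  4 × C (aromatic): no H
  3 × C: 2 H each → 6
  2 × C (aromatic): 1 H each → 2
  2 × C: no H
  2 × N: 2 H each → 4
  1 × Br: no H
  1 × C: 1 H
  Total hydrogens = 13.
Molecular formula: C12H13BrN2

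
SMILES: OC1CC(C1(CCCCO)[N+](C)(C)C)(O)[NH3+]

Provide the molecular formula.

[C11H26N2O3]2+

Heavy atoms from the SMILES: 11 C, 2 N, 3 O.
Implicit hydrogens by atom environment:
  5 × C: 2 H each → 10
  3 × C: 3 H each → 9
  3 × O: 1 H each → 3
  2 × C: no H
  1 × C: 1 H
  1 × N (charge +1): 3 H
  1 × N (charge +1): no H
  Total hydrogens = 26.
Net charge +2.
Molecular formula: [C11H26N2O3]2+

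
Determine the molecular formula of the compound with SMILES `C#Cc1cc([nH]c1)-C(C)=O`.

C8H7NO

Heavy atoms from the SMILES: 8 C, 1 N, 1 O.
Implicit hydrogens by atom environment:
  2 × C (aromatic): 1 H each → 2
  2 × C (aromatic): no H
  2 × C: no H
  1 × C: 3 H
  1 × C: 1 H
  1 × N (aromatic): 1 H
  1 × O: no H
  Total hydrogens = 7.
Molecular formula: C8H7NO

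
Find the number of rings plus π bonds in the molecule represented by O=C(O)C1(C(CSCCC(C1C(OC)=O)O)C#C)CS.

Molecular formula from the SMILES: C13H18O5S2.
DoU = (2C + 2 + N − H − X)/2 = (2·13 + 2 + 0 − 18 − 0)/2 = 10/2 = 5.
(Structurally: 1 ring(s) + 4 π bond(s) = 5.)

5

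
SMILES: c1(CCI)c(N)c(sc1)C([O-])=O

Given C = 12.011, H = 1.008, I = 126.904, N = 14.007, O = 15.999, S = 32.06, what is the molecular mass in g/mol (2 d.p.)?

Molecular formula: C7H7INO2S-.
M = 7×12.011 + 7×1.008 + 1×126.904 + 1×14.007 + 2×15.999 + 1×32.06 = 296.10 g/mol.

296.10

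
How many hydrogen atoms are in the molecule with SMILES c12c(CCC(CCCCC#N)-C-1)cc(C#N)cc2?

Hydrogens are implicit in SMILES; fill each atom to its normal valence:
  7 × C: 2 H each → 14
  3 × C (aromatic): 1 H each → 3
  3 × C (aromatic): no H
  2 × C: no H
  2 × N: no H
  1 × C: 1 H
  Total hydrogens = 18.

18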